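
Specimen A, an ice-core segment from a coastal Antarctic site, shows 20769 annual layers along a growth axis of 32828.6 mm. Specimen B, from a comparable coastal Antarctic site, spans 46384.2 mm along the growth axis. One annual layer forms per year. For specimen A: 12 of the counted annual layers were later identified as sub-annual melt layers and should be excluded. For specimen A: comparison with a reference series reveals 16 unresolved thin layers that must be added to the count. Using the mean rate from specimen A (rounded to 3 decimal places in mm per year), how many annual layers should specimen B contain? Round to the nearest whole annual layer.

Specimen A: true annual layer count = 20769 − 12 + 16 = 20773.
A: 32828.6 mm over 20773 years gives 32828.6 / 20773 ≈ 1.580 mm/year.
B spans 46384.2 / 1.580 = 29357.09 years ≈ 29357 annual layers.

29357 annual layers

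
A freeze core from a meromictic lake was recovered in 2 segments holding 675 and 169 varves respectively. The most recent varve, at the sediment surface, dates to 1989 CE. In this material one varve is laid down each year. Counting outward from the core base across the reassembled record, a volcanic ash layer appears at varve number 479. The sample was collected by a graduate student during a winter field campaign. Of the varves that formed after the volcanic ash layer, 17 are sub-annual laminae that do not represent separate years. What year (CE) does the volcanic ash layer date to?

1641 CE

Total varves = 675 + 169 = 844.
Between varve 479 and the sediment surface there are 844 − 479 = 365 varves.
365 − 17 false = 348 true varves after the volcanic ash layer.
1989 − 348 = 1641 CE.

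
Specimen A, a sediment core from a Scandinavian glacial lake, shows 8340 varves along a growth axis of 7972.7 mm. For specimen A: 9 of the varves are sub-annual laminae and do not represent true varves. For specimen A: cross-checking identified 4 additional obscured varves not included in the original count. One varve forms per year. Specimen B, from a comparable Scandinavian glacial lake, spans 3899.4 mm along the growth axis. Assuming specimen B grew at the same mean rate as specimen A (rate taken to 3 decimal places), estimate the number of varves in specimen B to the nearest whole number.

Specimen A: correcting the raw count gives 8340 − 9 + 4 = 8335 true varves.
A: Mean rate = 7972.7 mm / 8335 years ≈ 0.957 mm/year.
Specimen B: 3899.4 mm / 0.957 mm per year = 4074.61 years ≈ 4075 varves.

4075 varves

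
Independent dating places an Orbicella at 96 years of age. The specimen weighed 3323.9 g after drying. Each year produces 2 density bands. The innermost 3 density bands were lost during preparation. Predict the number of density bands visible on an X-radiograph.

Expected density bands: 96 × 2 = 192.
Less the 3 uncaptured density bands: 192 − 3 = 189.

189 density bands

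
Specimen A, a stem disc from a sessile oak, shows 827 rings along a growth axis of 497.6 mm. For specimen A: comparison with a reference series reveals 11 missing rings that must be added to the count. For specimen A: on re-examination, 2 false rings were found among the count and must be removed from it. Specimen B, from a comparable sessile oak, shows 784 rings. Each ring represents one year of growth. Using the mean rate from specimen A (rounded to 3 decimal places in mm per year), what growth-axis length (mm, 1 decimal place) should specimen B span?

466.5 mm

Specimen A: after corrections the count is 827 − 2 + 11 = 836 rings.
A: Mean rate = 497.6 mm / 836 years ≈ 0.595 mm per year.
B's length ≈ 0.595 × 784 = 466.5 mm.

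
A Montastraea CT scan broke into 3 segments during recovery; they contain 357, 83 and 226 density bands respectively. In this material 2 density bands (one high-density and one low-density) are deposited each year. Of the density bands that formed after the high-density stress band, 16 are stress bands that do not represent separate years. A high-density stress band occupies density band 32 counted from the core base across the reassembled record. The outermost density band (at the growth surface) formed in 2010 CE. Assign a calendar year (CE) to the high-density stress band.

1701 CE

Total density bands = 357 + 83 + 226 = 666.
The high-density stress band sits at density band 32 from the core base, so 666 − 32 = 634 density bands formed after it.
Removing the 16 false density bands leaves 634 − 16 = 618 true density bands beyond the high-density stress band.
618 density bands at 2 per year is 618 / 2 = 309 years.
2010 − 309 = 1701 CE.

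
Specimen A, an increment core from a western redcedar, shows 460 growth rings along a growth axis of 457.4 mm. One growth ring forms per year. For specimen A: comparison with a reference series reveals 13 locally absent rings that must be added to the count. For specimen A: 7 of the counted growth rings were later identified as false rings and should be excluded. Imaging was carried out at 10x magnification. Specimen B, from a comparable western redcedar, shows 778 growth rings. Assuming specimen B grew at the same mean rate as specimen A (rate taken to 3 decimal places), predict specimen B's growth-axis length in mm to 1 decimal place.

Specimen A: adjusted count: 460 − 7 + 13 = 466 growth rings.
A: 457.4 mm over 466 years gives 457.4 / 466 ≈ 0.982 mm per year.
B's length ≈ 0.982 × 778 = 764.0 mm.

764.0 mm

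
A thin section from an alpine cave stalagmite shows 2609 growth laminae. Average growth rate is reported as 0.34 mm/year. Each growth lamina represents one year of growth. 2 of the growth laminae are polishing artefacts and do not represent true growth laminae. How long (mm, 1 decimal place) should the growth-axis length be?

886.4 mm

True growth lamina count = 2609 − 2 = 2607.
2607 years at 0.34 mm/year gives 0.34 × 2607 = 886.4 mm.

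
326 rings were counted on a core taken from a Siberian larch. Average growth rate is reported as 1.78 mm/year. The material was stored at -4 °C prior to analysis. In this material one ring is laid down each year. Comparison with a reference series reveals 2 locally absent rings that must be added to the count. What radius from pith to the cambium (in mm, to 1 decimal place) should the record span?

583.8 mm

Correcting the raw count gives 326 + 2 = 328 true rings.
Predicted length = 1.78 mm/year × 328 years = 583.8 mm.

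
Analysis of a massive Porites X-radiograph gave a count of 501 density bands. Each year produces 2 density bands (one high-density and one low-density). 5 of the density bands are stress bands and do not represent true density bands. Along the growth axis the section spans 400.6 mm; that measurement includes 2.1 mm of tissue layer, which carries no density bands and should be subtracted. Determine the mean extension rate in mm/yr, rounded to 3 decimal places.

1.607 mm/yr

True density band count = 501 − 5 = 496.
496 density bands at 2 per year is 496 / 2 = 248 years.
The growth record spans 400.6 − 2.1 = 398.5 mm.
Mean rate = 398.5 mm / 248 years ≈ 1.607 mm/yr.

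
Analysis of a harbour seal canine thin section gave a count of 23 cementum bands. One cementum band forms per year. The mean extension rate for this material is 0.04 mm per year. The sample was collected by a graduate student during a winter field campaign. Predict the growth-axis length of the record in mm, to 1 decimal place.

23 years of growth are recorded.
Predicted length = 0.04 mm/year × 23 years = 0.9 mm.

0.9 mm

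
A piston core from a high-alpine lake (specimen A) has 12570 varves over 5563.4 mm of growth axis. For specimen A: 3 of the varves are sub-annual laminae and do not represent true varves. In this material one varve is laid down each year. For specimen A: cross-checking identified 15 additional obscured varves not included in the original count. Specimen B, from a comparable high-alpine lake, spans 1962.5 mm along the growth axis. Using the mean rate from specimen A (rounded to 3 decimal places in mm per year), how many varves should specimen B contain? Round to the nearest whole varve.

4440 varves

Specimen A: adjusted count: 12570 − 3 + 15 = 12582 varves.
A: Mean rate = 5563.4 mm / 12582 years ≈ 0.442 mm/year.
Specimen B: 1962.5 mm / 0.442 mm per year = 4440.05 years ≈ 4440 varves.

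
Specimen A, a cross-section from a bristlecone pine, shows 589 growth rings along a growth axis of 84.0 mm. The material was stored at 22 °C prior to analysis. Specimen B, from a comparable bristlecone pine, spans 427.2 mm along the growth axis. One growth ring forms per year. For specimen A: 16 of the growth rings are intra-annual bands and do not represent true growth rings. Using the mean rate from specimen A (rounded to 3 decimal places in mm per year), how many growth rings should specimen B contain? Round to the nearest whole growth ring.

2906 growth rings

Specimen A: after corrections the count is 589 − 16 = 573 growth rings.
A: Mean rate = 84.0 mm / 573 years ≈ 0.147 mm/yr.
Specimen B: 427.2 mm / 0.147 mm per year = 2906.12 years ≈ 2906 growth rings.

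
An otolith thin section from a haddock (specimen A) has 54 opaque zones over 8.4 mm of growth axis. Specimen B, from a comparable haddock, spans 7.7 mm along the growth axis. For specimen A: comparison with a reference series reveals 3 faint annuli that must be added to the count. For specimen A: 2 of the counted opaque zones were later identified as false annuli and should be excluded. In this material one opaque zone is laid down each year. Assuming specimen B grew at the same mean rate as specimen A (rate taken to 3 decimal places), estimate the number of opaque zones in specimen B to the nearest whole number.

Specimen A: adjusted count: 54 − 2 + 3 = 55 opaque zones.
A: Extension rate ≈ 8.4 / 55 = 0.153 mm/year.
B spans 7.7 / 0.153 = 50.33 years ≈ 50 opaque zones.

50 opaque zones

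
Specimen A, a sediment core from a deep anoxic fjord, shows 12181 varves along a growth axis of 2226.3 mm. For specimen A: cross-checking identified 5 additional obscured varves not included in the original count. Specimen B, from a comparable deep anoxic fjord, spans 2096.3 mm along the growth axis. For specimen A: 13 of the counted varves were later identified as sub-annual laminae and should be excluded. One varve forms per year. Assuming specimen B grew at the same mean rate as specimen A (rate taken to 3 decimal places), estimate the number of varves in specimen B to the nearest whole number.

Specimen A: true varve count = 12181 − 13 + 5 = 12173.
A: Extension rate ≈ 2226.3 / 12173 = 0.183 mm per year.
B spans 2096.3 / 0.183 = 11455.19 years ≈ 11455 varves.

11455 varves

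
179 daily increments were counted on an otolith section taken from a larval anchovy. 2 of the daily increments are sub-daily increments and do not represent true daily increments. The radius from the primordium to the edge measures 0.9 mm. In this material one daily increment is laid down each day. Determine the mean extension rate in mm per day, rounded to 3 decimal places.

True daily increment count = 179 − 2 = 177.
Extension rate ≈ 0.9 / 177 = 0.005 mm per day.

0.005 mm per day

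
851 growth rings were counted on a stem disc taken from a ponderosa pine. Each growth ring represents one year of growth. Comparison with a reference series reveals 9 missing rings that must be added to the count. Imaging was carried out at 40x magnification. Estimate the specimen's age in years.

860 years

After corrections the count is 851 + 9 = 860 growth rings.
One growth ring per year makes the duration 860 years.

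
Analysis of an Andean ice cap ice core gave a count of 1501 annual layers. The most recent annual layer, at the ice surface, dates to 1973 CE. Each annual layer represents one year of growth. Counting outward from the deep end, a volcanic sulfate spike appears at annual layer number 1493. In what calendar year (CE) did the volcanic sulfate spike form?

The volcanic sulfate spike sits at annual layer 1493 from the deep end, so 1501 − 1493 = 8 annual layers formed after it.
1973 − 8 = 1965 CE.

1965 CE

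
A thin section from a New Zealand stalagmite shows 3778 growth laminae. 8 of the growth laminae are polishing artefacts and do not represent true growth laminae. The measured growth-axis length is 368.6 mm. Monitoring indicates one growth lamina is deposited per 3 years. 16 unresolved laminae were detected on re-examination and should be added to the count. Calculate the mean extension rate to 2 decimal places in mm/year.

After corrections the count is 3778 − 8 + 16 = 3786 growth laminae.
Multiplying by 3 years per growth lamina: 3786 × 3 = 11358 years.
Mean rate = 368.6 mm / 11358 years ≈ 0.03 mm/year.

0.03 mm/year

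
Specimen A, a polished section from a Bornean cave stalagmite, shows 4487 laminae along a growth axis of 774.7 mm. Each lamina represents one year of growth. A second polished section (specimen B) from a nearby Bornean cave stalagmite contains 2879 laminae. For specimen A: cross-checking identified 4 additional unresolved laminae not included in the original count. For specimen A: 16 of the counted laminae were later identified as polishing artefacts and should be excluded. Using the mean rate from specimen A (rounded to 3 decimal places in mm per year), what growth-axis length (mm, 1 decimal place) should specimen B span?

Specimen A: after corrections the count is 4487 − 16 + 4 = 4475 laminae.
A: Mean rate = 774.7 mm / 4475 years ≈ 0.173 mm per year.
Length of B = 0.173 × 2879 = 498.1 mm.

498.1 mm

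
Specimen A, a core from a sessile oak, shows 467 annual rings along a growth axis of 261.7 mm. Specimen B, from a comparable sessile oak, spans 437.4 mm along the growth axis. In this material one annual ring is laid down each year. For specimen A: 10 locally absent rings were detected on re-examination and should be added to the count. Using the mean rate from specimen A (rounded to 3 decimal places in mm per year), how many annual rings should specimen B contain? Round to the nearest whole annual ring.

Specimen A: true annual ring count = 467 + 10 = 477.
A: 261.7 mm over 477 years gives 261.7 / 477 ≈ 0.549 mm/year.
For B, 437.4 / 0.549 = 796.72 years ≈ 797 annual rings.

797 annual rings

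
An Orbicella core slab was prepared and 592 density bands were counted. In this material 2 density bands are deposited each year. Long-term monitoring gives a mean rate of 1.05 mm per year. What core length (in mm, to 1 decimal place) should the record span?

310.8 mm

592 density bands at 2 per year is 592 / 2 = 296 years.
Predicted length = 1.05 mm/year × 296 years = 310.8 mm.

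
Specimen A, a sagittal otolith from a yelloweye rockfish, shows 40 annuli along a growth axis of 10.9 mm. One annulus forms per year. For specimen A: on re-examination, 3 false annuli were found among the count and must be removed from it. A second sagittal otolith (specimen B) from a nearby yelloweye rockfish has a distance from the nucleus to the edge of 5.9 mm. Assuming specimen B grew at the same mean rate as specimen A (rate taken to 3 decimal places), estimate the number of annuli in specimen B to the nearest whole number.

Specimen A: after corrections the count is 40 − 3 = 37 annuli.
A: Extension rate ≈ 10.9 / 37 = 0.295 mm per year.
Specimen B: 5.9 mm / 0.295 mm per year = 20.00 years ≈ 20 annuli.

20 annuli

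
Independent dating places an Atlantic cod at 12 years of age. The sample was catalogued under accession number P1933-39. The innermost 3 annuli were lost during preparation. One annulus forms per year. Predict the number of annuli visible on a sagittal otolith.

9 annuli

Expected annuli over 12 years: 12.
12 − 3 missed = 9 annuli expected in the prepared section.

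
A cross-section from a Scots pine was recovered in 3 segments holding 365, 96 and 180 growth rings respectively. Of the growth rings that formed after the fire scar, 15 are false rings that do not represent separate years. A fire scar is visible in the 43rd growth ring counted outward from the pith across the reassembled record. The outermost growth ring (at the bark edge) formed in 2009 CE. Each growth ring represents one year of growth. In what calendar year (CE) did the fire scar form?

1426 CE

Total growth rings = 365 + 96 + 180 = 641.
641 − 43 = 598 growth rings lie beyond the fire scar toward the bark edge.
Removing the 15 false growth rings leaves 598 − 15 = 583 true growth rings beyond the fire scar.
Counting back 583 years from 2009 CE places the fire scar in 2009 − 583 = 1426 CE.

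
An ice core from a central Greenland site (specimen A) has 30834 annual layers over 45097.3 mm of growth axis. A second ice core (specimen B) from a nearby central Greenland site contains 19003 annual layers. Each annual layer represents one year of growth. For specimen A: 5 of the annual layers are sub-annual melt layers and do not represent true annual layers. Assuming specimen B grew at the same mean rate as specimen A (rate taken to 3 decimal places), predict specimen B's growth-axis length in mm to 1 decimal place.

Specimen A: after corrections the count is 30834 − 5 = 30829 annual layers.
A: Mean rate = 45097.3 mm / 30829 years ≈ 1.463 mm/year.
Length of B = 1.463 × 19003 = 27801.4 mm.

27801.4 mm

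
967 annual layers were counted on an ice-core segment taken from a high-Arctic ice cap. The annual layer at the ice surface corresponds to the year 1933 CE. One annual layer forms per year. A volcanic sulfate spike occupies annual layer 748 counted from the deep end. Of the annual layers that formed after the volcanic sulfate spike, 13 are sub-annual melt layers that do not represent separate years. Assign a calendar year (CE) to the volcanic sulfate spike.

967 − 748 = 219 annual layers lie beyond the volcanic sulfate spike toward the ice surface.
Excluding 13 false annual layers: 219 − 13 = 206.
1933 − 206 = 1727 CE.

1727 CE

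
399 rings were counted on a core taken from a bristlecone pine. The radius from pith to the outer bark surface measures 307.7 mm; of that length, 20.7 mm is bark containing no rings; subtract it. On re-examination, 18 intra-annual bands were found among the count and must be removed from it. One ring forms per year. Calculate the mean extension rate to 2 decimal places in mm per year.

After corrections the count is 399 − 18 = 381 rings.
The growth record spans 307.7 − 20.7 = 287.0 mm.
Mean rate = 287.0 mm / 381 years ≈ 0.75 mm per year.

0.75 mm per year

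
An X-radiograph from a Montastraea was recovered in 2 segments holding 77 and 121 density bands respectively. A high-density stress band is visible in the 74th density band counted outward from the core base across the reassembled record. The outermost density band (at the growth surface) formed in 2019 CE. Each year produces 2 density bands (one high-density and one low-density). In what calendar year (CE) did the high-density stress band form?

Total density bands = 77 + 121 = 198.
Between density band 74 and the growth surface there are 198 − 74 = 124 density bands.
124 density bands at 2 per year is 124 / 2 = 62 years.
2019 − 62 = 1957 CE.

1957 CE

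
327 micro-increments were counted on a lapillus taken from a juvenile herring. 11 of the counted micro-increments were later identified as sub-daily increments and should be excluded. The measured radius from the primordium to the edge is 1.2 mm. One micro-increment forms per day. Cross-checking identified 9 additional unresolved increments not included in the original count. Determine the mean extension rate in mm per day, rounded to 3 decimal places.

Adjusted count: 327 − 11 + 9 = 325 micro-increments.
Extension rate ≈ 1.2 / 325 = 0.004 mm per day.

0.004 mm per day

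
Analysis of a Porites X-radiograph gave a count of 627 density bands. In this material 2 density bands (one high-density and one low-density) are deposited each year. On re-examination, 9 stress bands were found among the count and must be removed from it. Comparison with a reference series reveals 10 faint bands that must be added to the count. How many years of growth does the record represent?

314 years

Adjusted count: 627 − 9 + 10 = 628 density bands.
628 density bands at 2 per year is 628 / 2 = 314 years.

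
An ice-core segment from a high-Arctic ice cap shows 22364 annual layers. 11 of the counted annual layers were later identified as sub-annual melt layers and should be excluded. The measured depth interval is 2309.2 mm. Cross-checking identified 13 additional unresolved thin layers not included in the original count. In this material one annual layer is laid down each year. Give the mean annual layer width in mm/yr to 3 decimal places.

0.103 mm/yr

After corrections the count is 22364 − 11 + 13 = 22366 annual layers.
2309.2 mm over 22366 years gives 2309.2 / 22366 ≈ 0.103 mm/yr.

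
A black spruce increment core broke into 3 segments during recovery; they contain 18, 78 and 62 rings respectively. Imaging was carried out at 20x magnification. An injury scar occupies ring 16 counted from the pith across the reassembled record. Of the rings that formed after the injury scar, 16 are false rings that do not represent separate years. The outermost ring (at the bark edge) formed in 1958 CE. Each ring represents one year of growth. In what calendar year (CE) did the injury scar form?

Total rings = 18 + 78 + 62 = 158.
Between ring 16 and the bark edge there are 158 − 16 = 142 rings.
Removing the 16 false rings leaves 142 − 16 = 126 true rings beyond the injury scar.
The ring at the bark edge is 1958 CE, so the injury scar dates to 1958 − 126 = 1832 CE.

1832 CE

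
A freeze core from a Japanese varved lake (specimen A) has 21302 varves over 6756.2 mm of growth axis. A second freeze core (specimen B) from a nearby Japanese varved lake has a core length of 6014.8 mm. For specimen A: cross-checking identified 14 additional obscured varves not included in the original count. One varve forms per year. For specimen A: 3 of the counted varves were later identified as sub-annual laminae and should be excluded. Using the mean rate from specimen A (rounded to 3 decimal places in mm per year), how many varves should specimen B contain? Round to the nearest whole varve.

Specimen A: correcting the raw count gives 21302 − 3 + 14 = 21313 true varves.
A: Mean rate = 6756.2 mm / 21313 years ≈ 0.317 mm/yr.
Specimen B: 6014.8 mm / 0.317 mm per year = 18974.13 years ≈ 18974 varves.

18974 varves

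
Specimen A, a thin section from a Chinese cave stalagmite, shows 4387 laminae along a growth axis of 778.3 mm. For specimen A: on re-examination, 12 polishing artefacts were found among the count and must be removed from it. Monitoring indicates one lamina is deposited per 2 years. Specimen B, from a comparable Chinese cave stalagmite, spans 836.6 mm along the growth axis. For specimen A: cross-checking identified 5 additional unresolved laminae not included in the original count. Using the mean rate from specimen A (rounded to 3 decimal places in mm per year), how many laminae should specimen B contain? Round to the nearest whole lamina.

4700 laminae

Specimen A: correcting the raw count gives 4387 − 12 + 5 = 4380 true laminae.
Specimen A: at 2 years per lamina, 4380 × 2 = 8760 years.
A: Extension rate ≈ 778.3 / 8760 = 0.089 mm/yr.
For B, 836.6 / 0.089 = 9400.00 years; at 2 years per lamina that is 9400.00 / 2 ≈ 4700 laminae.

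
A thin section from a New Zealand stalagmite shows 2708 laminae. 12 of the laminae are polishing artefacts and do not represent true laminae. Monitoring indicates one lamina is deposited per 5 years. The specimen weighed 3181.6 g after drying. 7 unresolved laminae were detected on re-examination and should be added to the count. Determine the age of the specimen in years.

13515 yr

Adjusted count: 2708 − 12 + 7 = 2703 laminae.
At 5 years per lamina, 2703 × 5 = 13515 years.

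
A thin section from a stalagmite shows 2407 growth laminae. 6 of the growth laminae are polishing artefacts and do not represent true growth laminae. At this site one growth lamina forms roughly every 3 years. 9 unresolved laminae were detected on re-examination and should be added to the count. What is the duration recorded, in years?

7230 yr

After corrections the count is 2407 − 6 + 9 = 2410 growth laminae.
2410 growth laminae at 3 years each span 2410 × 3 = 7230 years.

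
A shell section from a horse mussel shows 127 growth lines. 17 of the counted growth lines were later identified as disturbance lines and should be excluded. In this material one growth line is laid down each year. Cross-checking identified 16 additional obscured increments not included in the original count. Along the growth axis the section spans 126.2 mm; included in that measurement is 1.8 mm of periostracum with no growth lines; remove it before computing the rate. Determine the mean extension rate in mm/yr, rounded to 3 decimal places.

0.987 mm/yr

Adjusted count: 127 − 17 + 16 = 126 growth lines.
Net length = 126.2 − 1.8 = 124.4 mm.
Mean rate = 124.4 mm / 126 years ≈ 0.987 mm/yr.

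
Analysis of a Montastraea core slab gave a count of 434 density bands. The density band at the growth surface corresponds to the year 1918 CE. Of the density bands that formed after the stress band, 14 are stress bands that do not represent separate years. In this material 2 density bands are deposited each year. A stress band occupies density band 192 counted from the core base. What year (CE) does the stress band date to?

The stress band sits at density band 192 from the core base, so 434 − 192 = 242 density bands formed after it.
Excluding 14 false density bands: 242 − 14 = 228.
With 2 density bands per year, 228 / 2 = 114 years.
1918 − 114 = 1804 CE.

1804 CE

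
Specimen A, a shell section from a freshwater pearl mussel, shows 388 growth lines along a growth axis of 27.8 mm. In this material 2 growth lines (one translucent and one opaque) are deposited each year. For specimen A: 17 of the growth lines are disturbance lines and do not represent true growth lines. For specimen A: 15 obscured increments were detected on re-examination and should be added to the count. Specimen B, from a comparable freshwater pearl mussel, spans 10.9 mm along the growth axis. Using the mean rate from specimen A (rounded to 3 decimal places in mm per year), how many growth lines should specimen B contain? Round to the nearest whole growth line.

Specimen A: correcting the raw count gives 388 − 17 + 15 = 386 true growth lines.
Specimen A: 386 growth lines at 2 per year is 386 / 2 = 193 years.
A: 27.8 mm over 193 years gives 27.8 / 193 ≈ 0.144 mm/year.
Specimen B: 10.9 mm / 0.144 mm per year = 75.69 years; at 2 growth lines per year that is 75.69 × 2 ≈ 151 growth lines.

151 growth lines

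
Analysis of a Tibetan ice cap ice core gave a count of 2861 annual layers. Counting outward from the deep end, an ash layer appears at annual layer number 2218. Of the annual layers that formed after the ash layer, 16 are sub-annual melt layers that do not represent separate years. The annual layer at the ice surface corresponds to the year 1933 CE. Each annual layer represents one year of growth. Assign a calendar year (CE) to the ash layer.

2861 − 2218 = 643 annual layers lie beyond the ash layer toward the ice surface.
Removing the 16 false annual layers leaves 643 − 16 = 627 true annual layers beyond the ash layer.
1933 − 627 = 1306 CE.

1306 CE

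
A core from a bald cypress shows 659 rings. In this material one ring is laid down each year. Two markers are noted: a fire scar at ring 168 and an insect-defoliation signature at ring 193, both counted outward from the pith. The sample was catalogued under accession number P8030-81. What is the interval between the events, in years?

The two markers are separated by 193 − 168 = 25 rings.
That is 25 years at one ring per year.

25 yr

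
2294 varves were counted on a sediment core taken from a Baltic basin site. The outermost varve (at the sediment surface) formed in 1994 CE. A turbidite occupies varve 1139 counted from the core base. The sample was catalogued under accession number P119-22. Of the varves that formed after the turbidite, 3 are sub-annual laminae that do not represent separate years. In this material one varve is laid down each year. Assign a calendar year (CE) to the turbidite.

2294 − 1139 = 1155 varves lie beyond the turbidite toward the sediment surface.
Removing the 3 false varves leaves 1155 − 3 = 1152 true varves beyond the turbidite.
1994 − 1152 = 842 CE.

842 CE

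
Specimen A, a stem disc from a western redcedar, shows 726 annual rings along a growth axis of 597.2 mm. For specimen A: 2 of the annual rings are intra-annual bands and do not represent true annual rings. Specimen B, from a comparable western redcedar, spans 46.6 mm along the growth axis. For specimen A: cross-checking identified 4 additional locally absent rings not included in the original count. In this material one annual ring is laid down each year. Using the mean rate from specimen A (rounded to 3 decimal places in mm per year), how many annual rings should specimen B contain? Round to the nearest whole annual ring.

57 annual rings

Specimen A: after corrections the count is 726 − 2 + 4 = 728 annual rings.
A: Extension rate ≈ 597.2 / 728 = 0.820 mm/yr.
B spans 46.6 / 0.820 = 56.83 years ≈ 57 annual rings.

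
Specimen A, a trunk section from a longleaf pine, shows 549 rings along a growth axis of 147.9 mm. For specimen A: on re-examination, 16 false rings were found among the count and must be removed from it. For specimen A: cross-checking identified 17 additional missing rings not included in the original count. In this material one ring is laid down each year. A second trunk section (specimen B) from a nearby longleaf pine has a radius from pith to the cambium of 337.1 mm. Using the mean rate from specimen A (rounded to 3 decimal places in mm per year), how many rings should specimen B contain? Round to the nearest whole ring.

Specimen A: after corrections the count is 549 − 16 + 17 = 550 rings.
A: Extension rate ≈ 147.9 / 550 = 0.269 mm/year.
For B, 337.1 / 0.269 = 1253.16 years ≈ 1253 rings.

1253 rings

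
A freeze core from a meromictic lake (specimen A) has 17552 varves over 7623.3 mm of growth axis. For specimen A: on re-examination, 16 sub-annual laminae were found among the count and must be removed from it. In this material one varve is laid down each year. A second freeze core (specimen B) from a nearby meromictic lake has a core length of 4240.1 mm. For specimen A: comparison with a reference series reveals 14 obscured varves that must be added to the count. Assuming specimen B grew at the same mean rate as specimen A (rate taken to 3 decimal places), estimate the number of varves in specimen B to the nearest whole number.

9770 varves

Specimen A: correcting the raw count gives 17552 − 16 + 14 = 17550 true varves.
A: Extension rate ≈ 7623.3 / 17550 = 0.434 mm per year.
Specimen B: 4240.1 mm / 0.434 mm per year = 9769.82 years ≈ 9770 varves.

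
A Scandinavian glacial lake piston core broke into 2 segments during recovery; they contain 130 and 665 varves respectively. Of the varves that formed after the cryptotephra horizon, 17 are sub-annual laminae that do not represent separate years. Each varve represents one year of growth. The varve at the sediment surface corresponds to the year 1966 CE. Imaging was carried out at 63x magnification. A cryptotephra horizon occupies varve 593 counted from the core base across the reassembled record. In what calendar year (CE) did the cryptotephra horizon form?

Total varves = 130 + 665 = 795.
Between varve 593 and the sediment surface there are 795 − 593 = 202 varves.
202 − 17 false = 185 true varves after the cryptotephra horizon.
The varve at the sediment surface is 1966 CE, so the cryptotephra horizon dates to 1966 − 185 = 1781 CE.

1781 CE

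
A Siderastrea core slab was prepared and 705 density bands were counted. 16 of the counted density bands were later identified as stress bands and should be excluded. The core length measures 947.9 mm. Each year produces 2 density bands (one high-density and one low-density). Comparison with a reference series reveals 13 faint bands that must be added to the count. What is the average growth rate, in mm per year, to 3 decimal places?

2.701 mm per year

After corrections the count is 705 − 16 + 13 = 702 density bands.
With 2 density bands per year, 702 / 2 = 351 years.
947.9 mm over 351 years gives 947.9 / 351 ≈ 2.701 mm per year.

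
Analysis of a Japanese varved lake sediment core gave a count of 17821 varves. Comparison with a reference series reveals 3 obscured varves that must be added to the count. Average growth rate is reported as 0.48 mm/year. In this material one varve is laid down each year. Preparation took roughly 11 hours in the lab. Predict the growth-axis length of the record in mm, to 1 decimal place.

Correcting the raw count gives 17821 + 3 = 17824 true varves.
Predicted length = 0.48 mm/year × 17824 years = 8555.5 mm.

8555.5 mm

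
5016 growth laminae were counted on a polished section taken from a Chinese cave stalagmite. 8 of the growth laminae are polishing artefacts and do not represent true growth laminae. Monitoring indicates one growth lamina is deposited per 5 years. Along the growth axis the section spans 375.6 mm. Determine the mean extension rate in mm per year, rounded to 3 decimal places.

True growth lamina count = 5016 − 8 = 5008.
5008 growth laminae at 5 years each span 5008 × 5 = 25040 years.
375.6 mm over 25040 years gives 375.6 / 25040 ≈ 0.015 mm per year.

0.015 mm per year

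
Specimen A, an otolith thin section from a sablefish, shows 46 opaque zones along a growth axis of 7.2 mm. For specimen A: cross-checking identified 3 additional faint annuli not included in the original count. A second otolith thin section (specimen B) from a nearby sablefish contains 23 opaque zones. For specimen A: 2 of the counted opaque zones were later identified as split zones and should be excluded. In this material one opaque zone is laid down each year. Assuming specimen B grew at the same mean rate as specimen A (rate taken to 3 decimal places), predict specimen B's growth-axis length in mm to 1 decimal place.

3.5 mm

Specimen A: correcting the raw count gives 46 − 2 + 3 = 47 true opaque zones.
A: Extension rate ≈ 7.2 / 47 = 0.153 mm per year.
B's length ≈ 0.153 × 23 = 3.5 mm.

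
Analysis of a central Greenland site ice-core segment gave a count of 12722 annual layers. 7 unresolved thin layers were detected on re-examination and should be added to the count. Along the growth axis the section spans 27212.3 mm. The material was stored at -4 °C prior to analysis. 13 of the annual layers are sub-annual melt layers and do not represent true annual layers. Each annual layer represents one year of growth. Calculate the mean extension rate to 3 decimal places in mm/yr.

Adjusted count: 12722 − 13 + 7 = 12716 annual layers.
Extension rate ≈ 27212.3 / 12716 = 2.140 mm/yr.

2.140 mm/yr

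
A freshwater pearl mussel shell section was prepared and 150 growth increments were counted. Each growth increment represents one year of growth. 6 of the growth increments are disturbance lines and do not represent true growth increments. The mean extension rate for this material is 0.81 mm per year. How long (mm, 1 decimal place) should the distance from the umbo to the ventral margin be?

116.6 mm

Adjusted count: 150 − 6 = 144 growth increments.
Length ≈ 0.81 × 144 = 116.6 mm.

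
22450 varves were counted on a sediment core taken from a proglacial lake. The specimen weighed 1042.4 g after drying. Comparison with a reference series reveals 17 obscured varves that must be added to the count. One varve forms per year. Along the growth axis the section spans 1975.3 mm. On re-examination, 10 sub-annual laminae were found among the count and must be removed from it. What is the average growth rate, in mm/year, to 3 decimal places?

After corrections the count is 22450 − 10 + 17 = 22457 varves.
Extension rate ≈ 1975.3 / 22457 = 0.088 mm/year.

0.088 mm/year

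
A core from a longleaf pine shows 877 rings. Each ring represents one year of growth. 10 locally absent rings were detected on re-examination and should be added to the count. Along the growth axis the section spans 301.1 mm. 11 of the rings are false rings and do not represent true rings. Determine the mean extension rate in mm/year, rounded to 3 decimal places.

0.344 mm/year

Adjusted count: 877 − 11 + 10 = 876 rings.
Extension rate ≈ 301.1 / 876 = 0.344 mm/year.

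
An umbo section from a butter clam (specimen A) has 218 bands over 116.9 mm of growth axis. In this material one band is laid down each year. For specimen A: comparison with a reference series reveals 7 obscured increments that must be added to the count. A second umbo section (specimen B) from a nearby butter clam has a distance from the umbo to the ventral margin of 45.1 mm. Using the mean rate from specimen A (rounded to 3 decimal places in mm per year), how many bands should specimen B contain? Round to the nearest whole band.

87 bands

Specimen A: true band count = 218 + 7 = 225.
A: 116.9 mm over 225 years gives 116.9 / 225 ≈ 0.520 mm/yr.
B spans 45.1 / 0.520 = 86.73 years ≈ 87 bands.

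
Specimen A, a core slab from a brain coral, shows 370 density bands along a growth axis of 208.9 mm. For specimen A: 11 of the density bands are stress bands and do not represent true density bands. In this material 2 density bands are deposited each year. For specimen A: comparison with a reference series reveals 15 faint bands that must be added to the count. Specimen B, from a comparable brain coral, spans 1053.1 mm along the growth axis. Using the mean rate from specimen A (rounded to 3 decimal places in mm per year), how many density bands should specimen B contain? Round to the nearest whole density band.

1886 density bands

Specimen A: correcting the raw count gives 370 − 11 + 15 = 374 true density bands.
Specimen A: with 2 density bands per year, 374 / 2 = 187 years.
A: Extension rate ≈ 208.9 / 187 = 1.117 mm/yr.
For B, 1053.1 / 1.117 = 942.79 years; at 2 density bands per year that is 942.79 × 2 ≈ 1886 density bands.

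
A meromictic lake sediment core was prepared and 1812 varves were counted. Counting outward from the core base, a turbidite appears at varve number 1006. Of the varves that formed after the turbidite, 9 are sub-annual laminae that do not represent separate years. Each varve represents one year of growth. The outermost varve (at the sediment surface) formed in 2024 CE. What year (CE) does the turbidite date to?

1227 CE

The turbidite sits at varve 1006 from the core base, so 1812 − 1006 = 806 varves formed after it.
Excluding 9 false varves: 806 − 9 = 797.
2024 − 797 = 1227 CE.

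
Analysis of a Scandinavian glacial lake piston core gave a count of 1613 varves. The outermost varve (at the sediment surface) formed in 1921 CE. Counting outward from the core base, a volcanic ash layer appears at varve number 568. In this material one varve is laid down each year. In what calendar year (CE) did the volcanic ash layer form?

876 CE

The volcanic ash layer sits at varve 568 from the core base, so 1613 − 568 = 1045 varves formed after it.
The varve at the sediment surface is 1921 CE, so the volcanic ash layer dates to 1921 − 1045 = 876 CE.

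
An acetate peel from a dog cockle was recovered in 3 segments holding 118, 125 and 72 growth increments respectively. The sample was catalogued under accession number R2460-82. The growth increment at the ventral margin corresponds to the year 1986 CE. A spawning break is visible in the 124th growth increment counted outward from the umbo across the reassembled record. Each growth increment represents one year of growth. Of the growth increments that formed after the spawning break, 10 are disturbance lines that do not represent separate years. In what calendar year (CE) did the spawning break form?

Total growth increments = 118 + 125 + 72 = 315.
The spawning break sits at growth increment 124 from the umbo, so 315 − 124 = 191 growth increments formed after it.
Excluding 10 false growth increments: 191 − 10 = 181.
The growth increment at the ventral margin is 1986 CE, so the spawning break dates to 1986 − 181 = 1805 CE.

1805 CE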